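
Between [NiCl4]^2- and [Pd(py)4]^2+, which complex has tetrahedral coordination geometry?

[NiCl4]^2-

For [NiCl4]^2-: Summing ligand charges against the −2 overall charge gives an oxidation state of +2 for nickel. Ni sits in group 10, so the d-electron count is 10 − 2 = 8. Chloride is a weak-field ligand. With weak-field ligands the CFSE gain from square planar is small, so a 3d d⁸ ion takes the sterically preferred tetrahedral geometry. → tetrahedral.
For [Pd(py)4]^2+: Pyridine is neutral; balancing the +2 overall charge requires Pd(II). Group 10 minus oxidation state 2 gives a d⁸ configuration. A 4d d⁸ ion has a large crystal-field splitting; square planar leaves the high-energy d_{x²−y²} orbital empty and maximises CFSE. → square planar.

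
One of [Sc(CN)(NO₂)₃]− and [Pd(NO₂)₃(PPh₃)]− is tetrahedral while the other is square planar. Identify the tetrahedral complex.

[Sc(CN)(NO₂)₃]−

For [Sc(CN)(NO₂)₃]−: Summing ligand charges against the −1 overall charge gives an oxidation state of +3 for scandium. Scandium is a group-3 element; Sc(III) is therefore d⁰. A d⁰ ion has no crystal-field stabilisation preference between square planar and tetrahedral, so four ligands adopt the sterically favoured tetrahedral geometry. → tetrahedral.
For [Pd(NO₂)₃(PPh₃)]−: Ligand charges: each nitro (N-bound nitrite) is −1; triphenylphosphine is neutral. With an overall charge of −1 the palladium centre must be in the +2 oxidation state. Pd sits in group 10, so the d-electron count is 10 − 2 = 8. A 4d d⁸ ion has a large crystal-field splitting; square planar leaves the high-energy d_{x²−y²} orbital empty and maximises CFSE. → square planar.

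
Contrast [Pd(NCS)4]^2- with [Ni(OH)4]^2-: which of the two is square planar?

[Pd(NCS)4]^2-

For [Pd(NCS)4]^2-: Summing ligand charges against the −2 overall charge gives an oxidation state of +2 for palladium. Pd sits in group 10, so the d-electron count is 10 − 2 = 8. A 4d d⁸ ion has a large crystal-field splitting; square planar leaves the high-energy d_{x²−y²} orbital empty and maximises CFSE. → square planar.
For [Ni(OH)4]^2-: Each hydroxide is −1; balancing the −2 overall charge requires Ni(II). Nickel is a group-10 element; Ni(II) is therefore d⁸. Hydroxide is a weak-field ligand. With weak-field ligands the CFSE gain from square planar is small, so a 3d d⁸ ion takes the sterically preferred tetrahedral geometry. → tetrahedral.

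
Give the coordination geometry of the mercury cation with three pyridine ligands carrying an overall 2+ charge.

Summing ligand charges against the +2 overall charge gives an oxidation state of +2 for mercury.
Hg sits in group 12, so the d-electron count is 12 − 2 = 10.
Coordination number: 3.
Three ligands around a d¹⁰ centre minimise repulsion in a trigonal-planar arrangement.

trigonal planar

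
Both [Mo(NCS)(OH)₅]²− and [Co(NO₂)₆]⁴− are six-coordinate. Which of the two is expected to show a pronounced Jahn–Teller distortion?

[Mo(NCS)(OH)₅]²−: Ligand charges: each isothiocyanate is −1; each hydroxide is −1. With an overall charge of −2 the molybdenum centre must be in the +4 oxidation state. Mo sits in group 6, so the d-electron count is 6 − 4 = 2. The d² configuration leaves the e_g set evenly filled (or empty) — no strong Jahn–Teller driving force.
[Co(NO₂)₆]⁴−: Ligand charges: each nitro (N-bound nitrite) is −1. With an overall charge of −4 the cobalt centre must be in the +2 oxidation state. Cobalt is a group-9 element; Co(II) is therefore d⁷. Nitro (N-bound nitrite) is a strong-field ligand (high in the spectrochemical series) for a first-row metal, so the complex is low-spin. The t₂g⁶e_g¹ (low-spin) configuration has an unevenly filled e_g set; the Jahn–Teller theorem predicts a tetragonal distortion (typically axial elongation) to lift the degeneracy.

[Co(NO₂)₆]⁴−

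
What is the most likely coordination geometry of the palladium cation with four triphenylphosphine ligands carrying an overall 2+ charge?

Ligand charges: triphenylphosphine is neutral. With an overall charge of +2 the palladium centre must be in the +2 oxidation state.
Palladium is a group-10 element; Pd(II) is therefore d⁸.
With 4 monodentate ligands the coordination number is 4.
A 4d d⁸ ion has a large crystal-field splitting; square planar leaves the high-energy d_{x²−y²} orbital empty and maximises CFSE.

square planar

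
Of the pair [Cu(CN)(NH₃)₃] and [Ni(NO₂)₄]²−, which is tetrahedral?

For [Cu(CN)(NH₃)₃]: Ligand charges: each cyanide is −1; ammonia is neutral. With an overall charge of 0 the copper centre must be in the +1 oxidation state. Cu sits in group 11, so the d-electron count is 11 − 1 = 10. A d¹⁰ ion has no crystal-field stabilisation preference between square planar and tetrahedral, so four ligands adopt the sterically favoured tetrahedral geometry. → tetrahedral.
For [Ni(NO₂)₄]²−: Each nitro (N-bound nitrite) is −1; balancing the −2 overall charge requires Ni(II). Group 10 minus oxidation state 2 gives a d⁸ configuration. Nitro (N-bound nitrite) is a strong-field ligand (high in the spectrochemical series). A 3d d⁸ ion with strong-field ligands gains enough CFSE to favour square planar over tetrahedral. → square planar.

[Cu(CN)(NH₃)₃]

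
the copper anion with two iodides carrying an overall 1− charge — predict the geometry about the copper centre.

Ligand charges: each iodide is −1. With an overall charge of −1 the copper centre must be in the +1 oxidation state.
Copper is a group-11 element; Cu(I) is therefore d¹⁰.
With 2 monodentate ligands the coordination number is 2.
A d¹⁰ ion with only two ligands adopts a linear arrangement (sp hybridisation; no CFSE preference).

linear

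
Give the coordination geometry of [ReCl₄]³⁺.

Each chloride is −1; balancing the +3 overall charge requires Re(VII).
Rhenium is a group-7 element; Re(VII) is therefore d⁰.
With 4 monodentate ligands the coordination number is 4.
A d⁰ ion has no crystal-field stabilisation preference between square planar and tetrahedral, so four ligands adopt the sterically favoured tetrahedral geometry.

tetrahedral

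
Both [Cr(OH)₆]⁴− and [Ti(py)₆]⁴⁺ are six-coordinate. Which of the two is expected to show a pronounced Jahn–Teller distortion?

[Cr(OH)₆]⁴−: Each hydroxide is −1; balancing the −4 overall charge requires Cr(II). Cr sits in group 6, so the d-electron count is 6 − 2 = 4. Hydroxide is a weak-field ligand for a first-row metal, so the complex is high-spin. The t₂g³e_g¹ (high-spin) configuration has an unevenly filled e_g set; the Jahn–Teller theorem predicts a tetragonal distortion (typically axial elongation) to lift the degeneracy.
[Ti(py)₆]⁴⁺: Summing ligand charges against the +4 overall charge gives an oxidation state of +4 for titanium. Ti sits in group 4, so the d-electron count is 4 − 4 = 0. The d⁰ configuration leaves the e_g set evenly filled (or empty) — no strong Jahn–Teller driving force.

[Cr(OH)₆]⁴−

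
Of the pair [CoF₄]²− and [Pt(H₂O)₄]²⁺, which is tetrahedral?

For [CoF₄]²−: Ligand charges: each fluoride is −1. With an overall charge of −2 the cobalt centre must be in the +2 oxidation state. Cobalt is a group-9 element; Co(II) is therefore d⁷. For a high-spin 3d d⁷ ion with weak-field ligands the small Δₜ gives little square-planar CFSE advantage, so four ligands adopt the sterically favoured tetrahedral geometry. → tetrahedral.
For [Pt(H₂O)₄]²⁺: Water is neutral; balancing the +2 overall charge requires Pt(II). Group 10 minus oxidation state 2 gives a d⁸ configuration. A 5d d⁸ ion has a large crystal-field splitting; square planar leaves the high-energy d_{x²−y²} orbital empty and maximises CFSE. → square planar.

[CoF₄]²−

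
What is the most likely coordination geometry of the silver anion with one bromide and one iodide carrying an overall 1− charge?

linear

Summing ligand charges against the −1 overall charge gives an oxidation state of +1 for silver.
Group 11 minus oxidation state 1 gives a d¹⁰ configuration.
Coordination number: 2.
A d¹⁰ ion with only two ligands adopts a linear arrangement (sp hybridisation; no CFSE preference).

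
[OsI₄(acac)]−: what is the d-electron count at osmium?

Summing ligand charges against the −1 overall charge gives an oxidation state of +4 for osmium.
Group 8 minus oxidation state 4 gives a d⁴ configuration.

d⁴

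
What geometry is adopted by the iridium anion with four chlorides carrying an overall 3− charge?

square planar

Ligand charges: each chloride is −1. With an overall charge of −3 the iridium centre must be in the +1 oxidation state.
Group 9 minus oxidation state 1 gives a d⁸ configuration.
With 4 monodentate ligands the coordination number is 4.
A 5d d⁸ ion has a large crystal-field splitting; square planar leaves the high-energy d_{x²−y²} orbital empty and maximises CFSE.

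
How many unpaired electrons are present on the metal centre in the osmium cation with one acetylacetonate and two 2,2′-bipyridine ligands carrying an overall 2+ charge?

Ligand charges: each acetylacetonate is −1; 2,2′-bipyridine is neutral. With an overall charge of +2 the osmium centre must be in the +3 oxidation state.
Group 8 minus oxidation state 3 gives a d⁵ configuration.
Counting donor atoms: 1×acetylacetonate (bidentate) → 2 donors; 2×2,2′-bipyridine (bidentate) → 4 donors. Coordination number = 6.
The spin state decides the count: a 5d ion has a large Δₒ and is invariably low-spin.
An octahedral low-spin d⁵ ion is t₂g⁵e_g⁰, giving 1 unpaired electron.

1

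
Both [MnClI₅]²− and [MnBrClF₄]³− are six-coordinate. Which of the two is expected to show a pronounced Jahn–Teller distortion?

[MnBrClF₄]³−

[MnClI₅]²−: Each chloride is −1; each iodide is −1; balancing the −2 overall charge requires Mn(IV). Group 7 minus oxidation state 4 gives a d³ configuration. The d³ configuration leaves the e_g set evenly filled (or empty) — no strong Jahn–Teller driving force.
[MnBrClF₄]³−: Each bromide is −1; each chloride is −1; each fluoride is −1; balancing the −3 overall charge requires Mn(III). Mn sits in group 7, so the d-electron count is 7 − 3 = 4. Bromide, chloride, and fluoride are weak-field ligands for a first-row metal, so the complex is high-spin. The t₂g³e_g¹ (high-spin) configuration has an unevenly filled e_g set; the Jahn–Teller theorem predicts a tetragonal distortion (typically axial elongation) to lift the degeneracy.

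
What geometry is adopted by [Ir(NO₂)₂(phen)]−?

Each nitro (N-bound nitrite) is −1; 1,10-phenanthroline is neutral; balancing the −1 overall charge requires Ir(I).
Iridium is a group-9 element; Ir(I) is therefore d⁸.
Counting donor atoms: 2×nitro (N-bound nitrite) (monodentate) → 2 donors; 1×1,10-phenanthroline (bidentate) → 2 donors. Coordination number = 4.
A 5d d⁸ ion has a large crystal-field splitting; square planar leaves the high-energy d_{x²−y²} orbital empty and maximises CFSE.

square planar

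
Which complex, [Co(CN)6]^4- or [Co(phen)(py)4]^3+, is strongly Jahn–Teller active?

[Co(CN)6]^4-: Ligand charges: each cyanide is −1. With an overall charge of −4 the cobalt centre must be in the +2 oxidation state. Cobalt is a group-9 element; Co(II) is therefore d⁷. Cyanide is a strong-field ligand (high in the spectrochemical series) for a first-row metal, so the complex is low-spin. The t₂g⁶e_g¹ (low-spin) configuration has an unevenly filled e_g set; the Jahn–Teller theorem predicts a tetragonal distortion (typically axial elongation) to lift the degeneracy.
[Co(phen)(py)4]^3+: Ligand charges: 1,10-phenanthroline is neutral; pyridine is neutral. With an overall charge of +3 the cobalt centre must be in the +3 oxidation state. Co sits in group 9, so the d-electron count is 9 − 3 = 6. Co(III) has an exceptionally large octahedral splitting and is low-spin with essentially every ligand except fluoride. The d⁶ configuration leaves the e_g set evenly filled (or empty) — no strong Jahn–Teller driving force.

[Co(CN)6]^4-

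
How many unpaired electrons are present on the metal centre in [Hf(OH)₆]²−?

0 unpaired electrons

Summing ligand charges against the −2 overall charge gives an oxidation state of +4 for hafnium.
Hf sits in group 4, so the d-electron count is 4 − 4 = 0.
In an octahedral field the d⁰ configuration is t₂g⁰e_g⁰, giving 0 unpaired electrons.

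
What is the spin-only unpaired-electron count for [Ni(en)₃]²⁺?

Ligand charges: ethylenediamine is neutral. With an overall charge of +2 the nickel centre must be in the +2 oxidation state.
Group 10 minus oxidation state 2 gives a d⁸ configuration.
Counting donor atoms: 3×ethylenediamine (bidentate) → 6 donors. Coordination number = 6.
In an octahedral field the d⁸ configuration is t₂g⁶e_g² (only one arrangement possible), giving 2 unpaired electrons.

2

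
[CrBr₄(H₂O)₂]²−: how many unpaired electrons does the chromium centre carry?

4 unpaired electrons

Summing ligand charges against the −2 overall charge gives an oxidation state of +2 for chromium.
Cr sits in group 6, so the d-electron count is 6 − 2 = 4.
The spin state decides the count: Bromide is a weak-field ligand for a first-row metal, so the complex is high-spin.
An octahedral high-spin d⁴ ion is t₂g³e_g¹, giving 4 unpaired electrons.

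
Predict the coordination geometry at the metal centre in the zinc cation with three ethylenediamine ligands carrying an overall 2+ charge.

Ligand charges: ethylenediamine is neutral. With an overall charge of +2 the zinc centre must be in the +2 oxidation state.
Zinc is a group-12 element; Zn(II) is therefore d¹⁰.
Counting donor atoms: 3×ethylenediamine (bidentate) → 6 donors. Coordination number = 6.
Six donors around a single metal centre give an octahedral coordination sphere.

octahedral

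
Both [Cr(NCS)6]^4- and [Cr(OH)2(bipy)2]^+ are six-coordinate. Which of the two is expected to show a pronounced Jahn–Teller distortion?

[Cr(NCS)6]^4-

[Cr(NCS)6]^4-: Ligand charges: each isothiocyanate is −1. With an overall charge of −4 the chromium centre must be in the +2 oxidation state. Chromium is a group-6 element; Cr(II) is therefore d⁴. Isothiocyanate is a weak-field ligand for a first-row metal, so the complex is high-spin. The t₂g³e_g¹ (high-spin) configuration has an unevenly filled e_g set; the Jahn–Teller theorem predicts a tetragonal distortion (typically axial elongation) to lift the degeneracy.
[Cr(OH)2(bipy)2]^+: Summing ligand charges against the +1 overall charge gives an oxidation state of +3 for chromium. Cr sits in group 6, so the d-electron count is 6 − 3 = 3. The d³ configuration leaves the e_g set evenly filled (or empty) — no strong Jahn–Teller driving force.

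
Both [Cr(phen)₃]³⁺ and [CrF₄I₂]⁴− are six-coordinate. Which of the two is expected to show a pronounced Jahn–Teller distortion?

[Cr(phen)₃]³⁺: Summing ligand charges against the +3 overall charge gives an oxidation state of +3 for chromium. Chromium is a group-6 element; Cr(III) is therefore d³. The d³ configuration leaves the e_g set evenly filled (or empty) — no strong Jahn–Teller driving force.
[CrF₄I₂]⁴−: Summing ligand charges against the −4 overall charge gives an oxidation state of +2 for chromium. Group 6 minus oxidation state 2 gives a d⁴ configuration. Fluoride and iodide are weak-field ligands for a first-row metal, so the complex is high-spin. The t₂g³e_g¹ (high-spin) configuration has an unevenly filled e_g set; the Jahn–Teller theorem predicts a tetragonal distortion (typically axial elongation) to lift the degeneracy.

[CrF₄I₂]⁴−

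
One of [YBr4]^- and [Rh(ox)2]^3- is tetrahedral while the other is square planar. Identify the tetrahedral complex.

For [YBr4]^-: Summing ligand charges against the −1 overall charge gives an oxidation state of +3 for yttrium. Y sits in group 3, so the d-electron count is 3 − 3 = 0. A d⁰ ion has no crystal-field stabilisation preference between square planar and tetrahedral, so four ligands adopt the sterically favoured tetrahedral geometry. → tetrahedral.
For [Rh(ox)2]^3-: Summing ligand charges against the −3 overall charge gives an oxidation state of +1 for rhodium. Rhodium is a group-9 element; Rh(I) is therefore d⁸. A 4d d⁸ ion has a large crystal-field splitting; square planar leaves the high-energy d_{x²−y²} orbital empty and maximises CFSE. → square planar.

[YBr4]^-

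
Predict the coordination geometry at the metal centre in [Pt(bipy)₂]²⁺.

square planar

2,2′-bipyridine is neutral; balancing the +2 overall charge requires Pt(II).
Platinum is a group-10 element; Pt(II) is therefore d⁸.
Counting donor atoms: 2×2,2′-bipyridine (bidentate) → 4 donors. Coordination number = 4.
A 5d d⁸ ion has a large crystal-field splitting; square planar leaves the high-energy d_{x²−y²} orbital empty and maximises CFSE.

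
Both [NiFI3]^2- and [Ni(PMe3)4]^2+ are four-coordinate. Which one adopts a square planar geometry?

For [NiFI3]^2-: Summing ligand charges against the −2 overall charge gives an oxidation state of +2 for nickel. Group 10 minus oxidation state 2 gives a d⁸ configuration. Fluoride and iodide are weak-field ligands. With weak-field ligands the CFSE gain from square planar is small, so a 3d d⁸ ion takes the sterically preferred tetrahedral geometry. → tetrahedral.
For [Ni(PMe3)4]^2+: Trimethylphosphine is neutral; balancing the +2 overall charge requires Ni(II). Group 10 minus oxidation state 2 gives a d⁸ configuration. Trimethylphosphine is a strong-field ligand (high in the spectrochemical series). A 3d d⁸ ion with strong-field ligands gains enough CFSE to favour square planar over tetrahedral. → square planar.

[Ni(PMe3)4]^2+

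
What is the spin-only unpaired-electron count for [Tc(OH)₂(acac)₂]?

3

Ligand charges: each hydroxide is −1; each acetylacetonate is −1. With an overall charge of 0 the technetium centre must be in the +4 oxidation state.
Technetium is a group-7 element; Tc(IV) is therefore d³.
Counting donor atoms: 2×hydroxide (monodentate) → 2 donors; 2×acetylacetonate (bidentate) → 4 donors. Coordination number = 6.
In an octahedral field the d³ configuration is t₂g³e_g⁰ (only one arrangement possible), giving 3 unpaired electrons.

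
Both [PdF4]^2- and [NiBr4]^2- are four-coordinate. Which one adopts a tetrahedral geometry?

[NiBr4]^2-

For [PdF4]^2-: Summing ligand charges against the −2 overall charge gives an oxidation state of +2 for palladium. Pd sits in group 10, so the d-electron count is 10 − 2 = 8. A 4d d⁸ ion has a large crystal-field splitting; square planar leaves the high-energy d_{x²−y²} orbital empty and maximises CFSE. → square planar.
For [NiBr4]^2-: Each bromide is −1; balancing the −2 overall charge requires Ni(II). Group 10 minus oxidation state 2 gives a d⁸ configuration. Bromide is a weak-field ligand. With weak-field ligands the CFSE gain from square planar is small, so a 3d d⁸ ion takes the sterically preferred tetrahedral geometry. → tetrahedral.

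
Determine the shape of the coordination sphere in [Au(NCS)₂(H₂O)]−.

Ligand charges: each isothiocyanate is −1; water is neutral. With an overall charge of −1 the gold centre must be in the +1 oxidation state.
Group 11 minus oxidation state 1 gives a d¹⁰ configuration.
Coordination number: 3.
Three ligands around a d¹⁰ centre minimise repulsion in a trigonal-planar arrangement.

trigonal planar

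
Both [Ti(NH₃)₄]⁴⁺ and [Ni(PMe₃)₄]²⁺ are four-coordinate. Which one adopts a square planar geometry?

For [Ti(NH₃)₄]⁴⁺: Summing ligand charges against the +4 overall charge gives an oxidation state of +4 for titanium. Titanium is a group-4 element; Ti(IV) is therefore d⁰. A d⁰ ion has no crystal-field stabilisation preference between square planar and tetrahedral, so four ligands adopt the sterically favoured tetrahedral geometry. → tetrahedral.
For [Ni(PMe₃)₄]²⁺: Trimethylphosphine is neutral; balancing the +2 overall charge requires Ni(II). Group 10 minus oxidation state 2 gives a d⁸ configuration. Trimethylphosphine is a strong-field ligand (high in the spectrochemical series). A 3d d⁸ ion with strong-field ligands gains enough CFSE to favour square planar over tetrahedral. → square planar.

[Ni(PMe₃)₄]²⁺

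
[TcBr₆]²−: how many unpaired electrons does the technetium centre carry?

Summing ligand charges against the −2 overall charge gives an oxidation state of +4 for technetium.
Technetium is a group-7 element; Tc(IV) is therefore d³.
In an octahedral field the d³ configuration is t₂g³e_g⁰ (only one arrangement possible), giving 3 unpaired electrons.

3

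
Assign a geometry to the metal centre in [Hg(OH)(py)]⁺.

Summing ligand charges against the +1 overall charge gives an oxidation state of +2 for mercury.
Mercury is a group-12 element; Hg(II) is therefore d¹⁰.
With 2 monodentate ligands the coordination number is 2.
A d¹⁰ ion with only two ligands adopts a linear arrangement (sp hybridisation; no CFSE preference).

linear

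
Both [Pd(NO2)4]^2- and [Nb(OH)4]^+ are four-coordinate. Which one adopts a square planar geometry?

For [Pd(NO2)4]^2-: Each nitro (N-bound nitrite) is −1; balancing the −2 overall charge requires Pd(II). Pd sits in group 10, so the d-electron count is 10 − 2 = 8. A 4d d⁸ ion has a large crystal-field splitting; square planar leaves the high-energy d_{x²−y²} orbital empty and maximises CFSE. → square planar.
For [Nb(OH)4]^+: Ligand charges: each hydroxide is −1. With an overall charge of +1 the niobium centre must be in the +5 oxidation state. Niobium is a group-5 element; Nb(V) is therefore d⁰. A d⁰ ion has no crystal-field stabilisation preference between square planar and tetrahedral, so four ligands adopt the sterically favoured tetrahedral geometry. → tetrahedral.

[Pd(NO2)4]^2-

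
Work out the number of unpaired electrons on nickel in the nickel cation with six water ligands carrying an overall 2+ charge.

2 unpaired electrons

Water is neutral; balancing the +2 overall charge requires Ni(II).
Group 10 minus oxidation state 2 gives a d⁸ configuration.
In an octahedral field the d⁸ configuration is t₂g⁶e_g² (only one arrangement possible), giving 2 unpaired electrons.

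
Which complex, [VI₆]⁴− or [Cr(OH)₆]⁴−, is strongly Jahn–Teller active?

[VI₆]⁴−: Ligand charges: each iodide is −1. With an overall charge of −4 the vanadium centre must be in the +2 oxidation state. Vanadium is a group-5 element; V(II) is therefore d³. The d³ configuration leaves the e_g set evenly filled (or empty) — no strong Jahn–Teller driving force.
[Cr(OH)₆]⁴−: Each hydroxide is −1; balancing the −4 overall charge requires Cr(II). Cr sits in group 6, so the d-electron count is 6 − 2 = 4. Hydroxide is a weak-field ligand for a first-row metal, so the complex is high-spin. The t₂g³e_g¹ (high-spin) configuration has an unevenly filled e_g set; the Jahn–Teller theorem predicts a tetragonal distortion (typically axial elongation) to lift the degeneracy.

[Cr(OH)₆]⁴−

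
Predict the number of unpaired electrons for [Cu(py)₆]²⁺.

Summing ligand charges against the +2 overall charge gives an oxidation state of +2 for copper.
Cu sits in group 11, so the d-electron count is 11 − 2 = 9.
In an octahedral field the d⁹ configuration is t₂g⁶e_g³ (only one arrangement possible), giving 1 unpaired electron.

1 unpaired electron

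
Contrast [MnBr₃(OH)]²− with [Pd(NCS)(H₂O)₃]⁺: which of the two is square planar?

[Pd(NCS)(H₂O)₃]⁺

For [MnBr₃(OH)]²−: Each bromide is −1; each hydroxide is −1; balancing the −2 overall charge requires Mn(II). Mn sits in group 7, so the d-electron count is 7 − 2 = 5. A high-spin d⁵ ion has zero CFSE in either geometry, so four ligands adopt the sterically favoured tetrahedral geometry. → tetrahedral.
For [Pd(NCS)(H₂O)₃]⁺: Each isothiocyanate is −1; water is neutral; balancing the +1 overall charge requires Pd(II). Palladium is a group-10 element; Pd(II) is therefore d⁸. A 4d d⁸ ion has a large crystal-field splitting; square planar leaves the high-energy d_{x²−y²} orbital empty and maximises CFSE. → square planar.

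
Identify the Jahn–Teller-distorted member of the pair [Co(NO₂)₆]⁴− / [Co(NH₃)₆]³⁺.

[Co(NO₂)₆]⁴−: Each nitro (N-bound nitrite) is −1; balancing the −4 overall charge requires Co(II). Co sits in group 9, so the d-electron count is 9 − 2 = 7. Nitro (N-bound nitrite) is a strong-field ligand (high in the spectrochemical series) for a first-row metal, so the complex is low-spin. The t₂g⁶e_g¹ (low-spin) configuration has an unevenly filled e_g set; the Jahn–Teller theorem predicts a tetragonal distortion (typically axial elongation) to lift the degeneracy.
[Co(NH₃)₆]³⁺: Ammonia is neutral; balancing the +3 overall charge requires Co(III). Group 9 minus oxidation state 3 gives a d⁶ configuration. Co(III) has an exceptionally large octahedral splitting and is low-spin with essentially every ligand except fluoride. The d⁶ configuration leaves the e_g set evenly filled (or empty) — no strong Jahn–Teller driving force.

[Co(NO₂)₆]⁴−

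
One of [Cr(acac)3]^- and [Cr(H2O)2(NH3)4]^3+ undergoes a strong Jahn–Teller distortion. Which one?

[Cr(acac)3]^-

[Cr(acac)3]^-: Each acetylacetonate is −1; balancing the −1 overall charge requires Cr(II). Group 6 minus oxidation state 2 gives a d⁴ configuration. Acetylacetonate is a weak-field ligand for a first-row metal, so the complex is high-spin. The t₂g³e_g¹ (high-spin) configuration has an unevenly filled e_g set; the Jahn–Teller theorem predicts a tetragonal distortion (typically axial elongation) to lift the degeneracy.
[Cr(H2O)2(NH3)4]^3+: Ligand charges: water is neutral; ammonia is neutral. With an overall charge of +3 the chromium centre must be in the +3 oxidation state. Group 6 minus oxidation state 3 gives a d³ configuration. The d³ configuration leaves the e_g set evenly filled (or empty) — no strong Jahn–Teller driving force.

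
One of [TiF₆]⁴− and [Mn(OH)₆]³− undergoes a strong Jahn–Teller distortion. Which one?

[Mn(OH)₆]³−

[TiF₆]⁴−: Summing ligand charges against the −4 overall charge gives an oxidation state of +2 for titanium. Titanium is a group-4 element; Ti(II) is therefore d². The d² configuration leaves the e_g set evenly filled (or empty) — no strong Jahn–Teller driving force.
[Mn(OH)₆]³−: Ligand charges: each hydroxide is −1. With an overall charge of −3 the manganese centre must be in the +3 oxidation state. Manganese is a group-7 element; Mn(III) is therefore d⁴. Hydroxide is a weak-field ligand for a first-row metal, so the complex is high-spin. The t₂g³e_g¹ (high-spin) configuration has an unevenly filled e_g set; the Jahn–Teller theorem predicts a tetragonal distortion (typically axial elongation) to lift the degeneracy.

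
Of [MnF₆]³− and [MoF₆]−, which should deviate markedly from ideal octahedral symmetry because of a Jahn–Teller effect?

[MnF₆]³−

[MnF₆]³−: Ligand charges: each fluoride is −1. With an overall charge of −3 the manganese centre must be in the +3 oxidation state. Mn sits in group 7, so the d-electron count is 7 − 3 = 4. Fluoride is a weak-field ligand for a first-row metal, so the complex is high-spin. The t₂g³e_g¹ (high-spin) configuration has an unevenly filled e_g set; the Jahn–Teller theorem predicts a tetragonal distortion (typically axial elongation) to lift the degeneracy.
[MoF₆]−: Ligand charges: each fluoride is −1. With an overall charge of −1 the molybdenum centre must be in the +5 oxidation state. Group 6 minus oxidation state 5 gives a d¹ configuration. The d¹ configuration leaves the e_g set evenly filled (or empty) — no strong Jahn–Teller driving force.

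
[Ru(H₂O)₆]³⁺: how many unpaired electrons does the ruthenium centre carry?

1 unpaired electron

Ligand charges: water is neutral. With an overall charge of +3 the ruthenium centre must be in the +3 oxidation state.
Group 8 minus oxidation state 3 gives a d⁵ configuration.
The spin state decides the count: a 4d ion has a large Δₒ and is invariably low-spin.
An octahedral low-spin d⁵ ion is t₂g⁵e_g⁰, giving 1 unpaired electron.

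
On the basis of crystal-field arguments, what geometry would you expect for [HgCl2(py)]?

Summing ligand charges against the 0 overall charge gives an oxidation state of +2 for mercury.
Group 12 minus oxidation state 2 gives a d¹⁰ configuration.
Coordination number: 3.
Three ligands around a d¹⁰ centre minimise repulsion in a trigonal-planar arrangement.

trigonal planar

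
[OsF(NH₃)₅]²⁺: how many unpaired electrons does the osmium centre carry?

Summing ligand charges against the +2 overall charge gives an oxidation state of +3 for osmium.
Group 8 minus oxidation state 3 gives a d⁵ configuration.
The spin state decides the count: a 5d ion has a large Δₒ and is invariably low-spin.
An octahedral low-spin d⁵ ion is t₂g⁵e_g⁰, giving 1 unpaired electron.

1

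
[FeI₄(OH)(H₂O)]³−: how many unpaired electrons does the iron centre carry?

Each iodide is −1; each hydroxide is −1; water is neutral; balancing the −3 overall charge requires Fe(II).
Iron is a group-8 element; Fe(II) is therefore d⁶.
The spin state decides the count: Hydroxide and iodide are weak-field ligands for a first-row metal, so the complex is high-spin.
An octahedral high-spin d⁶ ion is t₂g⁴e_g², giving 4 unpaired electrons.

4 unpaired electrons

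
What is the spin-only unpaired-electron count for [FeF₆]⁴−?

Ligand charges: each fluoride is −1. With an overall charge of −4 the iron centre must be in the +2 oxidation state.
Iron is a group-8 element; Fe(II) is therefore d⁶.
The spin state decides the count: Fluoride is a weak-field ligand for a first-row metal, so the complex is high-spin.
An octahedral high-spin d⁶ ion is t₂g⁴e_g², giving 4 unpaired electrons.

4 unpaired electrons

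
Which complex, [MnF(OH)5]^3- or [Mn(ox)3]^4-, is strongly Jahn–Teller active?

[MnF(OH)5]^3-

[MnF(OH)5]^3-: Each fluoride is −1; each hydroxide is −1; balancing the −3 overall charge requires Mn(III). Mn sits in group 7, so the d-electron count is 7 − 3 = 4. Fluoride and hydroxide are weak-field ligands for a first-row metal, so the complex is high-spin. The t₂g³e_g¹ (high-spin) configuration has an unevenly filled e_g set; the Jahn–Teller theorem predicts a tetragonal distortion (typically axial elongation) to lift the degeneracy.
[Mn(ox)3]^4-: Ligand charges: each oxalate is −2. With an overall charge of −4 the manganese centre must be in the +2 oxidation state. Group 7 minus oxidation state 2 gives a d⁵ configuration. Oxalate is a weak-field ligand for a first-row metal, so the complex is high-spin. The d⁵ configuration leaves the e_g set evenly filled (or empty) — no strong Jahn–Teller driving force.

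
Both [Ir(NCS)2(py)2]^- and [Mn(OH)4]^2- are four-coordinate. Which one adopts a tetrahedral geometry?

For [Ir(NCS)2(py)2]^-: Summing ligand charges against the −1 overall charge gives an oxidation state of +1 for iridium. Group 9 minus oxidation state 1 gives a d⁸ configuration. A 5d d⁸ ion has a large crystal-field splitting; square planar leaves the high-energy d_{x²−y²} orbital empty and maximises CFSE. → square planar.
For [Mn(OH)4]^2-: Ligand charges: each hydroxide is −1. With an overall charge of −2 the manganese centre must be in the +2 oxidation state. Group 7 minus oxidation state 2 gives a d⁵ configuration. A high-spin d⁵ ion has zero CFSE in either geometry, so four ligands adopt the sterically favoured tetrahedral geometry. → tetrahedral.

[Mn(OH)4]^2-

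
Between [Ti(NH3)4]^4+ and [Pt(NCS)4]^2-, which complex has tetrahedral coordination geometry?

[Ti(NH3)4]^4+

For [Ti(NH3)4]^4+: Ligand charges: ammonia is neutral. With an overall charge of +4 the titanium centre must be in the +4 oxidation state. Group 4 minus oxidation state 4 gives a d⁰ configuration. A d⁰ ion has no crystal-field stabilisation preference between square planar and tetrahedral, so four ligands adopt the sterically favoured tetrahedral geometry. → tetrahedral.
For [Pt(NCS)4]^2-: Summing ligand charges against the −2 overall charge gives an oxidation state of +2 for platinum. Pt sits in group 10, so the d-electron count is 10 − 2 = 8. A 5d d⁸ ion has a large crystal-field splitting; square planar leaves the high-energy d_{x²−y²} orbital empty and maximises CFSE. → square planar.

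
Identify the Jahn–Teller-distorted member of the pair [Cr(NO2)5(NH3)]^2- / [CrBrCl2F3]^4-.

[Cr(NO2)5(NH3)]^2-: Each nitro (N-bound nitrite) is −1; ammonia is neutral; balancing the −2 overall charge requires Cr(III). Chromium is a group-6 element; Cr(III) is therefore d³. The d³ configuration leaves the e_g set evenly filled (or empty) — no strong Jahn–Teller driving force.
[CrBrCl2F3]^4-: Summing ligand charges against the −4 overall charge gives an oxidation state of +2 for chromium. Chromium is a group-6 element; Cr(II) is therefore d⁴. Bromide, chloride, and fluoride are weak-field ligands for a first-row metal, so the complex is high-spin. The t₂g³e_g¹ (high-spin) configuration has an unevenly filled e_g set; the Jahn–Teller theorem predicts a tetragonal distortion (typically axial elongation) to lift the degeneracy.

[CrBrCl2F3]^4-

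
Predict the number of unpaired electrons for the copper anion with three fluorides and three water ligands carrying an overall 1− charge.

1 unpaired electron

Ligand charges: each fluoride is −1; water is neutral. With an overall charge of −1 the copper centre must be in the +2 oxidation state.
Group 11 minus oxidation state 2 gives a d⁹ configuration.
In an octahedral field the d⁹ configuration is t₂g⁶e_g³ (only one arrangement possible), giving 1 unpaired electron.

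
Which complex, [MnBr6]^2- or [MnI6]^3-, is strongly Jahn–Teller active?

[MnBr6]^2-: Summing ligand charges against the −2 overall charge gives an oxidation state of +4 for manganese. Manganese is a group-7 element; Mn(IV) is therefore d³. The d³ configuration leaves the e_g set evenly filled (or empty) — no strong Jahn–Teller driving force.
[MnI6]^3-: Summing ligand charges against the −3 overall charge gives an oxidation state of +3 for manganese. Mn sits in group 7, so the d-electron count is 7 − 3 = 4. Iodide is a weak-field ligand for a first-row metal, so the complex is high-spin. The t₂g³e_g¹ (high-spin) configuration has an unevenly filled e_g set; the Jahn–Teller theorem predicts a tetragonal distortion (typically axial elongation) to lift the degeneracy.

[MnI6]^3-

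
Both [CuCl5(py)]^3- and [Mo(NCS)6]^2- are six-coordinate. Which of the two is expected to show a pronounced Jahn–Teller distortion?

[CuCl5(py)]^3-

[CuCl5(py)]^3-: Each chloride is −1; pyridine is neutral; balancing the −3 overall charge requires Cu(II). Group 11 minus oxidation state 2 gives a d⁹ configuration. The t₂g⁶e_g³ configuration has an unevenly filled e_g set; the Jahn–Teller theorem predicts a tetragonal distortion (typically axial elongation) to lift the degeneracy.
[Mo(NCS)6]^2-: Each isothiocyanate is −1; balancing the −2 overall charge requires Mo(IV). Mo sits in group 6, so the d-electron count is 6 − 4 = 2. The d² configuration leaves the e_g set evenly filled (or empty) — no strong Jahn–Teller driving force.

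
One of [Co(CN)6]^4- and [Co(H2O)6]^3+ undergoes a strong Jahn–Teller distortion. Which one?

[Co(CN)6]^4-

[Co(CN)6]^4-: Ligand charges: each cyanide is −1. With an overall charge of −4 the cobalt centre must be in the +2 oxidation state. Group 9 minus oxidation state 2 gives a d⁷ configuration. Cyanide is a strong-field ligand (high in the spectrochemical series) for a first-row metal, so the complex is low-spin. The t₂g⁶e_g¹ (low-spin) configuration has an unevenly filled e_g set; the Jahn–Teller theorem predicts a tetragonal distortion (typically axial elongation) to lift the degeneracy.
[Co(H2O)6]^3+: Water is neutral; balancing the +3 overall charge requires Co(III). Co sits in group 9, so the d-electron count is 9 − 3 = 6. Co(III) has an exceptionally large octahedral splitting and is low-spin with essentially every ligand except fluoride. The d⁶ configuration leaves the e_g set evenly filled (or empty) — no strong Jahn–Teller driving force.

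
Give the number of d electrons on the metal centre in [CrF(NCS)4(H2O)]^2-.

Each fluoride is −1; each isothiocyanate is −1; water is neutral; balancing the −2 overall charge requires Cr(III).
Cr sits in group 6, so the d-electron count is 6 − 3 = 3.

d3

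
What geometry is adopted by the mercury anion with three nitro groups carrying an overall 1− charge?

trigonal planar

Ligand charges: each nitro (N-bound nitrite) is −1. With an overall charge of −1 the mercury centre must be in the +2 oxidation state.
Mercury is a group-12 element; Hg(II) is therefore d¹⁰.
Coordination number: 3.
Three ligands around a d¹⁰ centre minimise repulsion in a trigonal-planar arrangement.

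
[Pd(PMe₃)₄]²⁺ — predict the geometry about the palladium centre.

Trimethylphosphine is neutral; balancing the +2 overall charge requires Pd(II).
Pd sits in group 10, so the d-electron count is 10 − 2 = 8.
With 4 monodentate ligands the coordination number is 4.
A 4d d⁸ ion has a large crystal-field splitting; square planar leaves the high-energy d_{x²−y²} orbital empty and maximises CFSE.

square planar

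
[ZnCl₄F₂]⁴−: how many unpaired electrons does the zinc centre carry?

0 unpaired electrons

Each chloride is −1; each fluoride is −1; balancing the −4 overall charge requires Zn(II).
Zn sits in group 12, so the d-electron count is 12 − 2 = 10.
In an octahedral field the d¹⁰ configuration is t₂g⁶e_g⁴, giving 0 unpaired electrons.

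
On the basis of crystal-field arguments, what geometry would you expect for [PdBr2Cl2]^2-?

square planar

Each bromide is −1; each chloride is −1; balancing the −2 overall charge requires Pd(II).
Palladium is a group-10 element; Pd(II) is therefore d⁸.
Coordination number: 4.
A 4d d⁸ ion has a large crystal-field splitting; square planar leaves the high-energy d_{x²−y²} orbital empty and maximises CFSE.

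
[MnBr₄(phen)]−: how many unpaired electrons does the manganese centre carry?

Ligand charges: each bromide is −1; 1,10-phenanthroline is neutral. With an overall charge of −1 the manganese centre must be in the +3 oxidation state.
Mn sits in group 7, so the d-electron count is 7 − 3 = 4.
Counting donor atoms: 4×bromide (monodentate) → 4 donors; 1×1,10-phenanthroline (bidentate) → 2 donors. Coordination number = 6.
The spin state decides the count: Bromide is a weak-field ligand for a first-row metal, so the complex is high-spin.
An octahedral high-spin d⁴ ion is t₂g³e_g¹, giving 4 unpaired electrons.

4 unpaired electrons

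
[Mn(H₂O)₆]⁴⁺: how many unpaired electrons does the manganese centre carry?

3 unpaired electrons

Water is neutral; balancing the +4 overall charge requires Mn(IV).
Manganese is a group-7 element; Mn(IV) is therefore d³.
In an octahedral field the d³ configuration is t₂g³e_g⁰ (only one arrangement possible), giving 3 unpaired electrons.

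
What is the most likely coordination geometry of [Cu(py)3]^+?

Pyridine is neutral; balancing the +1 overall charge requires Cu(I).
Group 11 minus oxidation state 1 gives a d¹⁰ configuration.
Coordination number: 3.
Three ligands around a d¹⁰ centre minimise repulsion in a trigonal-planar arrangement.

trigonal planar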